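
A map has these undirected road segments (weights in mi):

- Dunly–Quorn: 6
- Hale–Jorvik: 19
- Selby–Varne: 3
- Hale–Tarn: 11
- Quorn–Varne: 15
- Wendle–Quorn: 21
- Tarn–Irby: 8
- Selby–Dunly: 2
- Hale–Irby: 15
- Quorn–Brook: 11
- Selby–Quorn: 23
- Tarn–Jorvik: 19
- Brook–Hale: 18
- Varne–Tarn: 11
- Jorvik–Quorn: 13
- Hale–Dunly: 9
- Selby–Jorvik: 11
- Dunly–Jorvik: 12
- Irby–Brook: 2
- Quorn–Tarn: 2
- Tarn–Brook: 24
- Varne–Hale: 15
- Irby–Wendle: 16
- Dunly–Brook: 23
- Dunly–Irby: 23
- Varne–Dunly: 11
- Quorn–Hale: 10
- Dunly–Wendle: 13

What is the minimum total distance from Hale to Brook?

17 mi

Shortest distances from Hale:
Hale: 0
Dunly: 9  (via Hale)
Quorn: 10  (via Hale)
Selby: 11  (via Dunly)
Tarn: 11  (via Hale)
Varne: 14  (via Selby)
Irby: 15  (via Hale)
Brook: 17  (via Irby)
Shortest route: Hale → Irby → Brook = 17 mi.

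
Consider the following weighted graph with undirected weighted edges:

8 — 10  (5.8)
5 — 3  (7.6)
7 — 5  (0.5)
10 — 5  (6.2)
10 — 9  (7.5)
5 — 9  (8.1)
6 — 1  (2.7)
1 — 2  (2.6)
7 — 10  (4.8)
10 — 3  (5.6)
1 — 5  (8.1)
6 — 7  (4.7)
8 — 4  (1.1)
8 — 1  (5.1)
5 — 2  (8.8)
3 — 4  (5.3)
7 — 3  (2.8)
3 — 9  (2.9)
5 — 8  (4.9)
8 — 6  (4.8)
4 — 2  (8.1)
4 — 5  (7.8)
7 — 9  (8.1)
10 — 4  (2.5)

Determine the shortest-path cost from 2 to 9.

Settle nodes by increasing distance from 2:
2: 0
1: 2.6  (via 2)
6: 5.3  (via 1)
8: 7.7  (via 1)
4: 8.1  (via 2)
5: 8.8  (via 2)
7: 9.3  (via 5)
10: 10.6  (via 4)
3: 12.1  (via 7)
9: 15  (via 3)
Shortest route: 2–5–7–3–9 = 15.

15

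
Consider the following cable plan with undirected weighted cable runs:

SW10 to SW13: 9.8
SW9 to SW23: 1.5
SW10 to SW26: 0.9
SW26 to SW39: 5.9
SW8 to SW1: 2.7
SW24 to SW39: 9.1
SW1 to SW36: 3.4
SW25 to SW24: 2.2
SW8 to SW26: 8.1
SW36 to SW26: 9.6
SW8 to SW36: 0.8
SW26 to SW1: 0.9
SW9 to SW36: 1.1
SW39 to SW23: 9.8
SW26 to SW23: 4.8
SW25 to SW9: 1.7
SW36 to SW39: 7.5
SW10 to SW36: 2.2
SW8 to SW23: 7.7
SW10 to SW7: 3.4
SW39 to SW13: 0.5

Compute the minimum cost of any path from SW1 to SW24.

Candidate routes:
SW1 - SW8 - SW36 - SW9 - SW25 - SW24: 2.7+0.8+1.1+1.7+2.2 = 8.5
SW1 - SW36 - SW9 - SW25 - SW24: 3.4+1.1+1.7+2.2 = 8.4
Cheapest is SW1 - SW36 - SW9 - SW25 - SW24 at 8.4.

8.4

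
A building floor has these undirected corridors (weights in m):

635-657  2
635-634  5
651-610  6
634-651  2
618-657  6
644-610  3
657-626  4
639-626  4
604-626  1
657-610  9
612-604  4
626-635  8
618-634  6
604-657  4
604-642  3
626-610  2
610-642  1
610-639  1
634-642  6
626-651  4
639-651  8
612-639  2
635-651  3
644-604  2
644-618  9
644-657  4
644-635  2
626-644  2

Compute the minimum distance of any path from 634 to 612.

Compare a few routes:
634–642–610–639–612: 6+1+1+2 = 10
634–651–626–610–639–612: 2+4+2+1+2 = 11
The minimum is 10 m via 634–642–610–639–612.

10 m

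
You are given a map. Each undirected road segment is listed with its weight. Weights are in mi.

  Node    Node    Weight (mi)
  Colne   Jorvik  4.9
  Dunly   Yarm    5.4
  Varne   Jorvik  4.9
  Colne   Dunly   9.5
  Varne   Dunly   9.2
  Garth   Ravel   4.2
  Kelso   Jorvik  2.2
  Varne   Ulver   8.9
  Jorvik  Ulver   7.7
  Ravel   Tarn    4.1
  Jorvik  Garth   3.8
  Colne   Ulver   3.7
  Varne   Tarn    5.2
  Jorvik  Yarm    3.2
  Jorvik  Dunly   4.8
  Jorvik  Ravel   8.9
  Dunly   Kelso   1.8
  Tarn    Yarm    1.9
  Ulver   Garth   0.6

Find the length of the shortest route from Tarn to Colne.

Enumerating some paths:
Tarn–Yarm–Jorvik–Garth–Ulver–Colne: 1.9+3.2+3.8+0.6+3.7 = 13.2
Tarn–Ravel–Garth–Ulver–Colne: 4.1+4.2+0.6+3.7 = 12.6
Tarn–Yarm–Jorvik–Colne: 1.9+3.2+4.9 = 10
Cheapest is Tarn–Yarm–Jorvik–Colne at 10 mi.

10 mi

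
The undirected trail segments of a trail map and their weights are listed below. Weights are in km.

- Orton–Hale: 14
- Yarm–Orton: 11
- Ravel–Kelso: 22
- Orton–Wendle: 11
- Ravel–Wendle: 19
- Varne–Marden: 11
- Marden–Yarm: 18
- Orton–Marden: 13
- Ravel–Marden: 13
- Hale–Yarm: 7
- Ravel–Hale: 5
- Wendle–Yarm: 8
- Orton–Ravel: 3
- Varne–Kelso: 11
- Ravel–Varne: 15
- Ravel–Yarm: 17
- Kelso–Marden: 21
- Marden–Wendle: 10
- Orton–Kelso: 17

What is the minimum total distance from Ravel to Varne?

15 km

Shortest distances from Ravel:
Ravel: 0
Orton: 3  (via Ravel)
Hale: 5  (via Ravel)
Yarm: 12  (via Hale)
Marden: 13  (via Ravel)
Wendle: 14  (via Orton)
Varne: 15  (via Ravel)
Shortest route: Ravel → Varne = 15 km.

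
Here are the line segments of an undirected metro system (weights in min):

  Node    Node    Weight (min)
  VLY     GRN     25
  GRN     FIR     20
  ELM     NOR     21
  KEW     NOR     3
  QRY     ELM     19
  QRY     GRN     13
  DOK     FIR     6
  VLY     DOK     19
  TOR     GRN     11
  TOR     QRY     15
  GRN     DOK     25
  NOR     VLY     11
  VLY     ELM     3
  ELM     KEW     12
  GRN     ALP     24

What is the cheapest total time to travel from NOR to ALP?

60 min

Compare a few routes:
NOR → VLY → ELM → QRY → GRN → ALP: 11+3+19+13+24 = 70
NOR → KEW → ELM → VLY → GRN → ALP: 3+12+3+25+24 = 67
NOR → VLY → GRN → ALP: 11+25+24 = 60
The minimum is 60 min via NOR → VLY → GRN → ALP.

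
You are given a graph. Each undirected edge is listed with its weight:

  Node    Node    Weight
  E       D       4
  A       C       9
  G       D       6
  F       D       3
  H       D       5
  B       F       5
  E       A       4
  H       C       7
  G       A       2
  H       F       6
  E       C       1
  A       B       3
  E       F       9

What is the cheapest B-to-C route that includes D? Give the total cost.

13

Best B to D: B → F → D costing 8
Shortest D→C: D → E → C = 5
Total via D: 8 + 5 = 13.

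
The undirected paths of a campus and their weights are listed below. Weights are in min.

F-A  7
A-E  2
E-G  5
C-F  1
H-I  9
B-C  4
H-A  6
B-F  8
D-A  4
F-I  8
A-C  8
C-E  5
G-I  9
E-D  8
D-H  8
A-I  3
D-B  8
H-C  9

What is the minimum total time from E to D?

Candidate routes:
E - A - D: 2+4 = 6
E - D: 8 = 8
Cheapest is E - A - D at 6 min.

6 min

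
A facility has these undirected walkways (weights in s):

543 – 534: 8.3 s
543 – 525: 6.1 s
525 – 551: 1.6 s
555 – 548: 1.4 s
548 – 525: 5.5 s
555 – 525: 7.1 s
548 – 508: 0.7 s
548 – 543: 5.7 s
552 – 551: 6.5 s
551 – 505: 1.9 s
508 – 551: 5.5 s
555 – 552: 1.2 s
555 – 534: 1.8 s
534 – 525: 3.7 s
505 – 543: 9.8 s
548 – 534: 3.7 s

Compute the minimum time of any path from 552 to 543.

Running Dijkstra from 552:
552: 0
555: 1.2  (via 552)
548: 2.6  (via 555)
534: 3  (via 555)
508: 3.3  (via 548)
551: 6.5  (via 552)
525: 6.7  (via 534)
543: 8.3  (via 548)
Shortest route: 552 → 555 → 548 → 543 = 8.3 s.

8.3 s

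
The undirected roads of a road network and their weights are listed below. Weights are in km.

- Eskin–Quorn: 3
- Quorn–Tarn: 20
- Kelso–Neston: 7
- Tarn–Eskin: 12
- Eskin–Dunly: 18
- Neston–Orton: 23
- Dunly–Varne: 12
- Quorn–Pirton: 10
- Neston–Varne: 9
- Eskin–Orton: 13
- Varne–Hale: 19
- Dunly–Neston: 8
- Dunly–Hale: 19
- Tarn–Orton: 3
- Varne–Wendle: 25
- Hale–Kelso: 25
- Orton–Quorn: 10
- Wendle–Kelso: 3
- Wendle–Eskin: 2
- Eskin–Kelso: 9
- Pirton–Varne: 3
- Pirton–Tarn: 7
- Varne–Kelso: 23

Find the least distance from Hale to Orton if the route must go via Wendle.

Shortest Hale→Wendle: Hale → Kelso → Wendle = 28
Best Wendle to Orton: Wendle → Eskin → Orton costing 15
Total via Wendle: 28 + 15 = 43 km.

43 km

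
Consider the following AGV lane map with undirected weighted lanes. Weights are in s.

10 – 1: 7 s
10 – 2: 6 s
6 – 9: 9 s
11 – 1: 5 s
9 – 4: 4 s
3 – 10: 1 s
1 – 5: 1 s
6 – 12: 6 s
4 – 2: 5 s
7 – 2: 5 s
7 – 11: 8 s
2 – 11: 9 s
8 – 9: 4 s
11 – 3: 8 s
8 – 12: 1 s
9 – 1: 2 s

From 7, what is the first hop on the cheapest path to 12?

Compare a few routes:
7–2–11–1–9–8–12: 5+9+5+2+4+1 = 26
7–2–10–1–9–8–12: 5+6+7+2+4+1 = 25
7–11–1–9–8–12: 8+5+2+4+1 = 20
7–2–4–9–8–12: 5+5+4+4+1 = 19
Cheapest is 7–2–4–9–8–12 at 19 s.
So from 7 the first move is to 2.

2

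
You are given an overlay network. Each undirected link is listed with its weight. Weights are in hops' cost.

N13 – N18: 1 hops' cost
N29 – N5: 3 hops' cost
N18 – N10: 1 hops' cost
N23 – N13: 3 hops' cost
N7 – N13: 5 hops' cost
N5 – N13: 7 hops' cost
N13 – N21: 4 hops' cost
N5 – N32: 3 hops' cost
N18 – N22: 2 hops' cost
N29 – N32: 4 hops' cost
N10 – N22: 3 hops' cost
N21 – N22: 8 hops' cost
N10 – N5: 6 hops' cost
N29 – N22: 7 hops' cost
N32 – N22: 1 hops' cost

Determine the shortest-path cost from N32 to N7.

9 hops' cost

Enumerating some paths:
N32 → N5 → N10 → N18 → N13 → N7: 3+6+1+1+5 = 16
N32 → N5 → N13 → N7: 3+7+5 = 15
N32 → N22 → N18 → N13 → N7: 1+2+1+5 = 9
N32 → N22 → N10 → N18 → N13 → N7: 1+3+1+1+5 = 11
Cheapest is N32 → N22 → N18 → N13 → N7 at 9 hops' cost.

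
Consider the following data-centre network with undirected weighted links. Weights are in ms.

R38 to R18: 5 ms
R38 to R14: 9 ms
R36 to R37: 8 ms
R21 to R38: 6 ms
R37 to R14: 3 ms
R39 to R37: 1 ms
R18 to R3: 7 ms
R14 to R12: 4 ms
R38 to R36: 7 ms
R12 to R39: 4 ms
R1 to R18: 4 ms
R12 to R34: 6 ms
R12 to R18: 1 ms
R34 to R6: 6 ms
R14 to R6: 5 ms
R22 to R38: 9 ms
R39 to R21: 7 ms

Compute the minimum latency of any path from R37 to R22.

20 ms

Shortest distances from R37:
R37: 0
R39: 1  (via R37)
R14: 3  (via R37)
R12: 5  (via R39)
R18: 6  (via R12)
R6: 8  (via R14)
R21: 8  (via R39)
R36: 8  (via R37)
R1: 10  (via R18)
R38: 11  (via R18)
R34: 11  (via R12)
R3: 13  (via R18)
R22: 20  (via R38)
Shortest route: R37 → R39 → R12 → R18 → R38 → R22 = 20 ms.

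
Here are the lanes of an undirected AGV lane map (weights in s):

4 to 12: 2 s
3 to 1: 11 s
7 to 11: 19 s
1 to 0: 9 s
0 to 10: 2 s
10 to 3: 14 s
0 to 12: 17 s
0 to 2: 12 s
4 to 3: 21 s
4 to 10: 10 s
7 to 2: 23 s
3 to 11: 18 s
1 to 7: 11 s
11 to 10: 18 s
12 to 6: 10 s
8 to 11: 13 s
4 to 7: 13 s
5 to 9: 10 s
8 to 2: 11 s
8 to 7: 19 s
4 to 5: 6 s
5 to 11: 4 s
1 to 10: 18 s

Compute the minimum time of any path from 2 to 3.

Enumerating some paths:
2 - 0 - 1 - 3: 12+9+11 = 32
2 - 0 - 10 - 3: 12+2+14 = 28
The minimum is 28 s via 2 - 0 - 10 - 3.

28 s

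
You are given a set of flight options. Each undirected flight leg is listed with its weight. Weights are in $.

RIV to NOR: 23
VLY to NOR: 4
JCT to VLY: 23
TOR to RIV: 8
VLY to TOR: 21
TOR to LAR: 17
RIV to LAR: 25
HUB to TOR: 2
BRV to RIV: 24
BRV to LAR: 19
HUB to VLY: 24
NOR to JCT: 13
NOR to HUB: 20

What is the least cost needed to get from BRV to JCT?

Running Dijkstra from BRV:
BRV: 0
LAR: 19  (via BRV)
RIV: 24  (via BRV)
TOR: 32  (via RIV)
HUB: 34  (via TOR)
NOR: 47  (via RIV)
VLY: 51  (via NOR)
JCT: 60  (via NOR)
Shortest route: BRV → RIV → NOR → JCT = $60.

$60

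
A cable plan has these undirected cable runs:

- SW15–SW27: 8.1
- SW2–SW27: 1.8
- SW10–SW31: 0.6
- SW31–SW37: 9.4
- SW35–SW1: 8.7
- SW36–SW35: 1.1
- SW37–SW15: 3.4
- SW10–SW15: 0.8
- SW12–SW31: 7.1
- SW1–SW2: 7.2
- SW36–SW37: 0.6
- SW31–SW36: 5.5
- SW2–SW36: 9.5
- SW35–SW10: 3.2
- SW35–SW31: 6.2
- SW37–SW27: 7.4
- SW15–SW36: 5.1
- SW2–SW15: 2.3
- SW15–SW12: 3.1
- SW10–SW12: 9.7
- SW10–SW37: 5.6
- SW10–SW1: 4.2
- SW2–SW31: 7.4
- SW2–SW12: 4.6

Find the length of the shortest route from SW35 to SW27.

8.1

Settle nodes by increasing distance from SW35:
SW35: 0
SW36: 1.1  (via SW35)
SW37: 1.7  (via SW36)
SW10: 3.2  (via SW35)
SW31: 3.8  (via SW10)
SW15: 4  (via SW10)
SW2: 6.3  (via SW15)
SW12: 7.1  (via SW15)
SW1: 7.4  (via SW10)
SW27: 8.1  (via SW2)
Shortest route: SW35 → SW10 → SW15 → SW2 → SW27 = 8.1.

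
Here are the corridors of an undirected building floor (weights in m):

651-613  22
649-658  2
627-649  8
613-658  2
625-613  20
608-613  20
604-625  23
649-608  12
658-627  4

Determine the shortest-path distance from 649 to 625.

Compare a few routes:
649 - 658 - 613 - 625: 2+2+20 = 24
649 - 627 - 658 - 613 - 625: 8+4+2+20 = 34
The minimum is 24 m via 649 - 658 - 613 - 625.

24 m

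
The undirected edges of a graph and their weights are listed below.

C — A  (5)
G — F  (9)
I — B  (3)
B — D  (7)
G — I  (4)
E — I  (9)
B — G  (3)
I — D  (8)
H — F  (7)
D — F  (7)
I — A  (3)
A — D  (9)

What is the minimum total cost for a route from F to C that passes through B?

23

Best F to B: F → G → B costing 12
Best B to C: B → I → A → C costing 11
Total via B: 12 + 11 = 23.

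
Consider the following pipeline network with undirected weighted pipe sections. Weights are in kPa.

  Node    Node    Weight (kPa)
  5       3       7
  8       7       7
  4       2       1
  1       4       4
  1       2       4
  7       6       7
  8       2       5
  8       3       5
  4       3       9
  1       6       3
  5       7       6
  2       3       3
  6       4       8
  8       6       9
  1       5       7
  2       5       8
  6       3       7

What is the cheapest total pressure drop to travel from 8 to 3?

5 kPa

Shortest distances from 8:
8: 0
2: 5  (via 8)
3: 5  (via 8)
Shortest route: 8 → 3 = 5 kPa.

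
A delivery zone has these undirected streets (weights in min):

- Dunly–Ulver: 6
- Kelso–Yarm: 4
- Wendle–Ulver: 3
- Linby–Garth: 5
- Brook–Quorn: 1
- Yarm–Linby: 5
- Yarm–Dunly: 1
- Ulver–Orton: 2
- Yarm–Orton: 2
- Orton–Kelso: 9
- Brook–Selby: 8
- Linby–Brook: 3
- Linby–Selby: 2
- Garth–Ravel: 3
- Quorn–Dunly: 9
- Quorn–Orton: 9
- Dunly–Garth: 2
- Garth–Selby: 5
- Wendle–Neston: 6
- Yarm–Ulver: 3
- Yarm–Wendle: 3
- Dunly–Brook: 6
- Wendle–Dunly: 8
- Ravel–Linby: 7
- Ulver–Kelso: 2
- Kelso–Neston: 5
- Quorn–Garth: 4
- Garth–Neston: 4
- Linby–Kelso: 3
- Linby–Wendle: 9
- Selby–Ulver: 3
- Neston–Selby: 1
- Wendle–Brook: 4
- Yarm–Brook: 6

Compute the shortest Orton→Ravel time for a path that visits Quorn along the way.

Best Orton to Quorn: Orton–Quorn costing 9
Best Quorn to Ravel: Quorn–Garth–Ravel costing 7
Total via Quorn: 9 + 7 = 16 min.

16 min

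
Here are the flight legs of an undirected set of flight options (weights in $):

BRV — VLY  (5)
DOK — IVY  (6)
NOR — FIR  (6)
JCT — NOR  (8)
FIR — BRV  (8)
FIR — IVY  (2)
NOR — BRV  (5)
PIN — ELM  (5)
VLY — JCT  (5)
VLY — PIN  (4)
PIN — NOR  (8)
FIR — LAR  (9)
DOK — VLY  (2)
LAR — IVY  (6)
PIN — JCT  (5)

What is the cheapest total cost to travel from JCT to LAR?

$19

Candidate routes:
JCT → NOR → FIR → IVY → LAR: 8+6+2+6 = 22
JCT → VLY → DOK → IVY → LAR: 5+2+6+6 = 19
Cheapest is JCT → VLY → DOK → IVY → LAR at $19.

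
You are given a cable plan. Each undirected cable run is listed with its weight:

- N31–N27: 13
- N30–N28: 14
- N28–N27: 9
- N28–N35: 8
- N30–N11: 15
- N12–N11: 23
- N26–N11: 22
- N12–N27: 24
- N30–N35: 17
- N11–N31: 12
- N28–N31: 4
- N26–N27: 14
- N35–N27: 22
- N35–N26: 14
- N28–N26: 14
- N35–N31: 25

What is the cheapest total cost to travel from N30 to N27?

Settle nodes by increasing distance from N30:
N30: 0
N28: 14  (via N30)
N11: 15  (via N30)
N35: 17  (via N30)
N31: 18  (via N28)
N27: 23  (via N28)
Shortest route: N30–N28–N27 = 23.

23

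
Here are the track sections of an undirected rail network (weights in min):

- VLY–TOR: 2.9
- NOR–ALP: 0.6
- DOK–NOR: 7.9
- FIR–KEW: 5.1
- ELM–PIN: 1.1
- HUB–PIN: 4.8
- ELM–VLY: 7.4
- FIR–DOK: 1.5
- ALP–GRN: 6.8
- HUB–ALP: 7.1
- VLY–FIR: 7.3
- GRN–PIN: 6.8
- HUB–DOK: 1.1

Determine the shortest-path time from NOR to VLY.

16.7 min

Shortest distances from NOR:
NOR: 0
ALP: 0.6  (via NOR)
GRN: 7.4  (via ALP)
HUB: 7.7  (via ALP)
DOK: 7.9  (via NOR)
FIR: 9.4  (via DOK)
PIN: 12.5  (via HUB)
ELM: 13.6  (via PIN)
KEW: 14.5  (via FIR)
VLY: 16.7  (via FIR)
Shortest route: NOR–DOK–FIR–VLY = 16.7 min.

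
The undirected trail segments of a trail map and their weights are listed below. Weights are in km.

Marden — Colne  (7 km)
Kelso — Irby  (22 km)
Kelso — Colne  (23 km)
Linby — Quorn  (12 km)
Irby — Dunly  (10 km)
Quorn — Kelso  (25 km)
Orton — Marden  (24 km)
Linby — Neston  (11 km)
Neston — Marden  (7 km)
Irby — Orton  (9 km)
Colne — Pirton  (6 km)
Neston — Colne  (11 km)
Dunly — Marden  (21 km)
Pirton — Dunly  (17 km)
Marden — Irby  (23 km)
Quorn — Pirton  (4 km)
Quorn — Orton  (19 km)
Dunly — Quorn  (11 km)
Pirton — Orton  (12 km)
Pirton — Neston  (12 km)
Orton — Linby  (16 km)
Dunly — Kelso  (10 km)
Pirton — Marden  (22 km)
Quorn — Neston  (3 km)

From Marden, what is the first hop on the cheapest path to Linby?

Neston

Candidate routes:
Marden–Neston–Quorn–Linby: 7+3+12 = 22
Marden–Colne–Pirton–Quorn–Linby: 7+6+4+12 = 29
Marden–Colne–Neston–Linby: 7+11+11 = 29
Marden–Neston–Linby: 7+11 = 18
Cheapest is Marden–Neston–Linby at 18 km.
So from Marden the first move is to Neston.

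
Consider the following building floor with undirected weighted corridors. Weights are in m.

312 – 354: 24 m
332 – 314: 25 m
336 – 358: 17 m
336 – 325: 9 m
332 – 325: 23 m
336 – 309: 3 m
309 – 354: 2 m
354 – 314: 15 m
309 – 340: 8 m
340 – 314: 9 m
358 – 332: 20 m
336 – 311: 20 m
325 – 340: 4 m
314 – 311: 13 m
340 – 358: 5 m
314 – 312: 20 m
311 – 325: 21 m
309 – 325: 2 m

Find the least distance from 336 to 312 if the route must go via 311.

Best 336 to 311: 336 → 311 costing 20
Best 311 to 312: 311 → 314 → 312 costing 33
Total via 311: 20 + 33 = 53 m.

53 m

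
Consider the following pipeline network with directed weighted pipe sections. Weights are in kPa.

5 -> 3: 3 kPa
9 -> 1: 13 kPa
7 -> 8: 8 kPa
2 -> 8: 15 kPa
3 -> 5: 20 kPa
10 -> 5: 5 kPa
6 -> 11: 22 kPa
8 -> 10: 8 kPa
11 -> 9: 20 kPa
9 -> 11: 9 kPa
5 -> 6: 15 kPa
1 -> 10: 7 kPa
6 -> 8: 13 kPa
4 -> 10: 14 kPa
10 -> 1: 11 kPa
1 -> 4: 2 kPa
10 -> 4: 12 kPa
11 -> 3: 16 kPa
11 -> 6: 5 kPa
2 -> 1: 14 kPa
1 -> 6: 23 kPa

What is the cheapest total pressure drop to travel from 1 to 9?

65 kPa

Enumerating some paths:
1 → 10 → 5 → 6 → 11 → 9: 7+5+15+22+20 = 69
1 → 4 → 10 → 5 → 6 → 11 → 9: 2+14+5+15+22+20 = 78
1 → 6 → 11 → 9: 23+22+20 = 65
The minimum is 65 kPa via 1 → 6 → 11 → 9.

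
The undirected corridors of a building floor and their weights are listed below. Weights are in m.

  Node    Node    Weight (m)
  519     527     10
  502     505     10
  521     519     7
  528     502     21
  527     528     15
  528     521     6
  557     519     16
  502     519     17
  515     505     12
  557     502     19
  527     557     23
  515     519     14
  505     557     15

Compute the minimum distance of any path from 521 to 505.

33 m

Settle nodes by increasing distance from 521:
521: 0
528: 6  (via 521)
519: 7  (via 521)
527: 17  (via 519)
515: 21  (via 519)
557: 23  (via 519)
502: 24  (via 519)
505: 33  (via 515)
Shortest route: 521–519–515–505 = 33 m.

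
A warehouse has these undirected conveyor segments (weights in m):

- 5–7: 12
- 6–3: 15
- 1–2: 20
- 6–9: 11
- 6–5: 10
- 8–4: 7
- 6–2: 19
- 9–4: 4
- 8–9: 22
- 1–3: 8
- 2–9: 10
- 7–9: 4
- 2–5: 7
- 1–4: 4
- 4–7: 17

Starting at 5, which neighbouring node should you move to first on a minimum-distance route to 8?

Candidate routes:
5–6–9–4–8: 10+11+4+7 = 32
5–2–9–4–8: 7+10+4+7 = 28
5–7–9–4–8: 12+4+4+7 = 27
Cheapest is 5–7–9–4–8 at 27 m.
So from 5 the first move is to 7.

7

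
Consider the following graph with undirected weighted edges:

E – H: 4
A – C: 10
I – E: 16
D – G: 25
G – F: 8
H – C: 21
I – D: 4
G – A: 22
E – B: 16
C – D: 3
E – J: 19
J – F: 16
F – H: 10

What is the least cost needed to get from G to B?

38

Compare a few routes:
G → F → J → E → B: 8+16+19+16 = 59
G → F → H → E → B: 8+10+4+16 = 38
Cheapest is G → F → H → E → B at 38.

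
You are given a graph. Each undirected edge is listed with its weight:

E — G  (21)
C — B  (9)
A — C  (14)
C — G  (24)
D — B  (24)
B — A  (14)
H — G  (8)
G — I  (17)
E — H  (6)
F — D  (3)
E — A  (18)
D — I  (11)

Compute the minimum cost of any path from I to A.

Running Dijkstra from I:
I: 0
D: 11  (via I)
F: 14  (via D)
G: 17  (via I)
H: 25  (via G)
E: 31  (via H)
B: 35  (via D)
C: 41  (via G)
A: 49  (via E)
Shortest route: I–G–H–E–A = 49.

49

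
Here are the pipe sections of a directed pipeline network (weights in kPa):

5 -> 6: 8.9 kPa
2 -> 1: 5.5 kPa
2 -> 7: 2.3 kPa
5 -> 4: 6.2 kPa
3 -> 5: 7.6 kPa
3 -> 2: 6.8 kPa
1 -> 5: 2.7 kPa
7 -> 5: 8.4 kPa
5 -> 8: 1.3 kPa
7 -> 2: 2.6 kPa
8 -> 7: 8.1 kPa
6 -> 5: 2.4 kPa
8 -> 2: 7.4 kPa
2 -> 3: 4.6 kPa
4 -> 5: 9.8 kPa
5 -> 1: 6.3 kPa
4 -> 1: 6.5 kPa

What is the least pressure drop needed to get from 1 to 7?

Shortest distances from 1:
1: 0
5: 2.7  (via 1)
8: 4  (via 5)
4: 8.9  (via 5)
2: 11.4  (via 8)
6: 11.6  (via 5)
7: 12.1  (via 8)
Shortest route: 1–5–8–7 = 12.1 kPa.

12.1 kPa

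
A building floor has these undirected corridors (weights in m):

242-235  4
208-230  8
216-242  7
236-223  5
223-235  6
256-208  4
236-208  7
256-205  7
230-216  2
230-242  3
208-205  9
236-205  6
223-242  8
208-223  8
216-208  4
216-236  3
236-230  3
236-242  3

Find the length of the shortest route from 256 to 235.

17 m

Shortest distances from 256:
256: 0
208: 4  (via 256)
205: 7  (via 256)
216: 8  (via 208)
230: 10  (via 216)
236: 11  (via 208)
223: 12  (via 208)
242: 13  (via 230)
235: 17  (via 242)
Shortest route: 256 → 208 → 216 → 230 → 242 → 235 = 17 m.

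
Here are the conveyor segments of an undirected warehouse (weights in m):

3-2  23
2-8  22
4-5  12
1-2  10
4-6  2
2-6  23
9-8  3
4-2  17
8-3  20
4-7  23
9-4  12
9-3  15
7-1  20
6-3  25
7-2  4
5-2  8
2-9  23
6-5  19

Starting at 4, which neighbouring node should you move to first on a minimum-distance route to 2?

2

Enumerating some paths:
4 → 6 → 2: 2+23 = 25
4 → 5 → 2: 12+8 = 20
4 → 2: 17 = 17
Cheapest is 4 → 2 at 17 m.
So from 4 the first move is to 2.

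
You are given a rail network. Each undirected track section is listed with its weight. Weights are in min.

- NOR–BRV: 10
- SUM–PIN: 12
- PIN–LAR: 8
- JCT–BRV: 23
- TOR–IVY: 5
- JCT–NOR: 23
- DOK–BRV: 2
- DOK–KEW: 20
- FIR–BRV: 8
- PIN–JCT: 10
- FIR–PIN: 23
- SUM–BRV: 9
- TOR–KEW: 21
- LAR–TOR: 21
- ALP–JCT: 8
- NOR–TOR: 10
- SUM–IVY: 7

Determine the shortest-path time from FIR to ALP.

39 min

Candidate routes:
FIR–BRV–JCT–ALP: 8+23+8 = 39
FIR–BRV–SUM–PIN–JCT–ALP: 8+9+12+10+8 = 47
FIR–PIN–JCT–ALP: 23+10+8 = 41
The minimum is 39 min via FIR–BRV–JCT–ALP.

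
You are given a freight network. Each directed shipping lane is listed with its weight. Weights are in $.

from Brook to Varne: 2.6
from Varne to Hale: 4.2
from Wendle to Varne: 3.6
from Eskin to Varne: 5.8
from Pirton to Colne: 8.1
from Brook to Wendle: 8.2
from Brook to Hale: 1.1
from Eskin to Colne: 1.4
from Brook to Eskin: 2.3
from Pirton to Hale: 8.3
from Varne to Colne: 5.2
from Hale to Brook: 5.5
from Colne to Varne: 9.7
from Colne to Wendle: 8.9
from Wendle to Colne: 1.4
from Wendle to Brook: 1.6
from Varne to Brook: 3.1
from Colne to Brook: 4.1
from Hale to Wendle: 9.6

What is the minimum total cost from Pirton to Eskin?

$14.5

Compare a few routes:
Pirton → Hale → Brook → Eskin: 8.3+5.5+2.3 = 16.1
Pirton → Colne → Brook → Eskin: 8.1+4.1+2.3 = 14.5
Cheapest is Pirton → Colne → Brook → Eskin at $14.5.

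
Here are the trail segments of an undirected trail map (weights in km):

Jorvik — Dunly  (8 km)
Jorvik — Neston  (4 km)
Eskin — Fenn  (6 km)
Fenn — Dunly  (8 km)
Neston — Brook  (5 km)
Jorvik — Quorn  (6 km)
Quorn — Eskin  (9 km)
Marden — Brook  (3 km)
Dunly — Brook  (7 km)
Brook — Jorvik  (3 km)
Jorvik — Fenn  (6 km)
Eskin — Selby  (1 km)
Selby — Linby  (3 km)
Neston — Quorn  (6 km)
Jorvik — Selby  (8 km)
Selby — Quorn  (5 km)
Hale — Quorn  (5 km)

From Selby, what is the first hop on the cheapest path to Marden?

Enumerating some paths:
Selby - Quorn - Jorvik - Brook - Marden: 5+6+3+3 = 17
Selby - Jorvik - Brook - Marden: 8+3+3 = 14
The minimum is 14 km via Selby - Jorvik - Brook - Marden.
So from Selby the first move is to Jorvik.

Jorvik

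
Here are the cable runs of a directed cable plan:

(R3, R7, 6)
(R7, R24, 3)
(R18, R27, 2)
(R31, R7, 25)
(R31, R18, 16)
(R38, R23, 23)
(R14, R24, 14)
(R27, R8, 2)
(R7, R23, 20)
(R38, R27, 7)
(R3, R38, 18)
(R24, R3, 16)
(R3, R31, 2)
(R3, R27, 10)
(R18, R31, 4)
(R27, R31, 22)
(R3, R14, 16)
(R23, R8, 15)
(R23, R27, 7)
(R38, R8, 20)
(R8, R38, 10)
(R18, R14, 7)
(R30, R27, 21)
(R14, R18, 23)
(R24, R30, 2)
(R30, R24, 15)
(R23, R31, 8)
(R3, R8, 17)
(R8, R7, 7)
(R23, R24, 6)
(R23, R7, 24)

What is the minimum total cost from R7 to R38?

37

Settle nodes by increasing distance from R7:
R7: 0
R24: 3  (via R7)
R30: 5  (via R24)
R3: 19  (via R24)
R23: 20  (via R7)
R31: 21  (via R3)
R27: 26  (via R30)
R8: 28  (via R27)
R14: 35  (via R3)
R38: 37  (via R3)
Shortest route: R7 → R24 → R3 → R38 = 37.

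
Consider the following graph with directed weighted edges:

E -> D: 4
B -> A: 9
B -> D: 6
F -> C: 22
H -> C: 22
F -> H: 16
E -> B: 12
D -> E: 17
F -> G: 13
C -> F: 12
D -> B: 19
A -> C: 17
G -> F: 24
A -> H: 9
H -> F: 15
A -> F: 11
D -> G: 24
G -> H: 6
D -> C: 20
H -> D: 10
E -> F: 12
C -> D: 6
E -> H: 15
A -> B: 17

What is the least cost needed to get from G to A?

Enumerating some paths:
G–H–D–E–B–A: 6+10+17+12+9 = 54
G–H–D–B–A: 6+10+19+9 = 44
Cheapest is G–H–D–B–A at 44.

44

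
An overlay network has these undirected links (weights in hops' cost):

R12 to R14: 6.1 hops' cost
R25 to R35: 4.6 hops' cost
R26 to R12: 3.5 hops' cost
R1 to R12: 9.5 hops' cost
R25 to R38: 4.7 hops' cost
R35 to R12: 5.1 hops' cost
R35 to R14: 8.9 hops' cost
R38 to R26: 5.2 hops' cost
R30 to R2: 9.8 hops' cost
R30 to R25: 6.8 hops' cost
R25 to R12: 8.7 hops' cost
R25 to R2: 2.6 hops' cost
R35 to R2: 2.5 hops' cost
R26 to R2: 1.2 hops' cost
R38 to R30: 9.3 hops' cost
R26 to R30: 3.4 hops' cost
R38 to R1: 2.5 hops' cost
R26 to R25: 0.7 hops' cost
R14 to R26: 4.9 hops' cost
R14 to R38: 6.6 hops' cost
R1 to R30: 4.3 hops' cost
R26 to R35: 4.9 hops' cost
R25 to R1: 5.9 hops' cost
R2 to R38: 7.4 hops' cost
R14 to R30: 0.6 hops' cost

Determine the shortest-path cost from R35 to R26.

Shortest distances from R35:
R35: 0
R2: 2.5  (via R35)
R26: 3.7  (via R2)
Shortest route: R35–R2–R26 = 3.7 hops' cost.

3.7 hops' cost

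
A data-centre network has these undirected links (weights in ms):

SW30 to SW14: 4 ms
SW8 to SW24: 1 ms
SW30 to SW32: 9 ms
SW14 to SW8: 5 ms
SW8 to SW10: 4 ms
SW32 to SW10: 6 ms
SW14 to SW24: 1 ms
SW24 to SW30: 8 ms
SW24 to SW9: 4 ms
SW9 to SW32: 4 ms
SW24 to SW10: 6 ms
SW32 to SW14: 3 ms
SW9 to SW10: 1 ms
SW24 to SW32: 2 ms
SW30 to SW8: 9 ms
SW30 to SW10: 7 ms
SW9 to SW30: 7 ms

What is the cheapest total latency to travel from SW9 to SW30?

7 ms

Candidate routes:
SW9 - SW24 - SW14 - SW30: 4+1+4 = 9
SW9 - SW10 - SW30: 1+7 = 8
SW9 - SW30: 7 = 7
Cheapest is SW9 - SW30 at 7 ms.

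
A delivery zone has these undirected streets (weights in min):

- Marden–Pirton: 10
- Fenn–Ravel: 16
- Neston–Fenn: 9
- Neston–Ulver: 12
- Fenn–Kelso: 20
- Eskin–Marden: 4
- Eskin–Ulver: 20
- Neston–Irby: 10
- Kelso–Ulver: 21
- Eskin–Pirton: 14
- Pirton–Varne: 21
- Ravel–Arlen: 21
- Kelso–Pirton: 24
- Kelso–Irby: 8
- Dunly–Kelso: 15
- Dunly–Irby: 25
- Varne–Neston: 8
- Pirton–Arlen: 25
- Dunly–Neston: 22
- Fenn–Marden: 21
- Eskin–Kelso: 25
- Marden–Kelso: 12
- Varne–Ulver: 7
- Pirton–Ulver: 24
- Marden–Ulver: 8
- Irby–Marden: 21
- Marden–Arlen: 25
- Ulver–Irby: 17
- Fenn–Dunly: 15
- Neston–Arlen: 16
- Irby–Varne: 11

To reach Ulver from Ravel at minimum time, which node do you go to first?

Compare a few routes:
Ravel - Fenn - Neston - Ulver: 16+9+12 = 37
Ravel - Fenn - Neston - Varne - Ulver: 16+9+8+7 = 40
Cheapest is Ravel - Fenn - Neston - Ulver at 37 min.
So from Ravel the first move is to Fenn.

Fenn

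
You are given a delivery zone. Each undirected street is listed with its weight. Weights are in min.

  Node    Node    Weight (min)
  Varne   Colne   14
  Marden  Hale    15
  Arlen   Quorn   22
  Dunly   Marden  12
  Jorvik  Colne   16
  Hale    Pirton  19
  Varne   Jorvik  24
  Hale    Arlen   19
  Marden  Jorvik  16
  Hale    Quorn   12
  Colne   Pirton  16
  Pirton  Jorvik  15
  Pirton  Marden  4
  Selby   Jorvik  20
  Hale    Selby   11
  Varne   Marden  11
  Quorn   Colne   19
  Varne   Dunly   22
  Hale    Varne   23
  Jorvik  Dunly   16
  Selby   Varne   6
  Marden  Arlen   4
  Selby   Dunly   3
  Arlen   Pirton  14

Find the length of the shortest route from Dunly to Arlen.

Running Dijkstra from Dunly:
Dunly: 0
Selby: 3  (via Dunly)
Varne: 9  (via Selby)
Marden: 12  (via Dunly)
Hale: 14  (via Selby)
Arlen: 16  (via Marden)
Shortest route: Dunly–Marden–Arlen = 16 min.

16 min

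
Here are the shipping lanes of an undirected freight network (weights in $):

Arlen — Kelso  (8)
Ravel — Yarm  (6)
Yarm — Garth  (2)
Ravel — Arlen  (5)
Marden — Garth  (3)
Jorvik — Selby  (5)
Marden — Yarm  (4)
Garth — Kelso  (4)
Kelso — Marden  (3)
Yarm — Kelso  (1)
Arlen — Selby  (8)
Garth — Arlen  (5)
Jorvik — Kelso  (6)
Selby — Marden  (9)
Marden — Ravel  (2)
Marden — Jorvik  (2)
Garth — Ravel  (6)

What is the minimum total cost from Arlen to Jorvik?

$9

Settle nodes by increasing distance from Arlen:
Arlen: 0
Ravel: 5  (via Arlen)
Garth: 5  (via Arlen)
Marden: 7  (via Ravel)
Yarm: 7  (via Garth)
Selby: 8  (via Arlen)
Kelso: 8  (via Arlen)
Jorvik: 9  (via Marden)
Shortest route: Arlen → Ravel → Marden → Jorvik = $9.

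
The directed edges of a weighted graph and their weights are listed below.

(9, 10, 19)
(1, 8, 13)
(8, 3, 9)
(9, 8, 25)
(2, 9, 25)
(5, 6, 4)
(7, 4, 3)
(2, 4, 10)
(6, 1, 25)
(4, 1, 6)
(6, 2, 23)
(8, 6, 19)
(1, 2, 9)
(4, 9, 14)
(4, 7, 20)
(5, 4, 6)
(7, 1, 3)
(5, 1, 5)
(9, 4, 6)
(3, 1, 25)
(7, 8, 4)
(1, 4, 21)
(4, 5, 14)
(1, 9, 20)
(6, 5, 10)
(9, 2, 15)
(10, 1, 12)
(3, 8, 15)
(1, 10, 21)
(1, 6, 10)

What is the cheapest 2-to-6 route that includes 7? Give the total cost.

43

Shortest 2→7: 2–4–7 = 30
Best 7 to 6: 7–1–6 costing 13
Total via 7: 30 + 13 = 43.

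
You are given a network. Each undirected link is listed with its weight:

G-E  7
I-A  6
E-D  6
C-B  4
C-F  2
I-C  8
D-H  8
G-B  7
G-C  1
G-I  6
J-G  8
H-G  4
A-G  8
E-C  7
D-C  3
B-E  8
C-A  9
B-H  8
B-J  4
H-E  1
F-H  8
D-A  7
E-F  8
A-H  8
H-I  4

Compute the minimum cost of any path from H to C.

5

Enumerating some paths:
H–E–C: 1+7 = 8
H–G–C: 4+1 = 5
H–E–G–C: 1+7+1 = 9
H–F–C: 8+2 = 10
Cheapest is H–G–C at 5.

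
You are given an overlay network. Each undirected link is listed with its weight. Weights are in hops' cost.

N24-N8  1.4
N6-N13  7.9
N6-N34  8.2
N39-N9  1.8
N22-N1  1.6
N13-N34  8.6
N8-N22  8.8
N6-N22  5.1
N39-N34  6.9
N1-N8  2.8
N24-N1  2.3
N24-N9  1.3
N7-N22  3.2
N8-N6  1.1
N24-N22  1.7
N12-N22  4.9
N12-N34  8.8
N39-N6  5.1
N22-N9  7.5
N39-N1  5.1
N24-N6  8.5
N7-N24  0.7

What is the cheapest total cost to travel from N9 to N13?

11.7 hops' cost

Compare a few routes:
N9 - N24 - N8 - N6 - N13: 1.3+1.4+1.1+7.9 = 11.7
N9 - N39 - N6 - N13: 1.8+5.1+7.9 = 14.8
Cheapest is N9 - N24 - N8 - N6 - N13 at 11.7 hops' cost.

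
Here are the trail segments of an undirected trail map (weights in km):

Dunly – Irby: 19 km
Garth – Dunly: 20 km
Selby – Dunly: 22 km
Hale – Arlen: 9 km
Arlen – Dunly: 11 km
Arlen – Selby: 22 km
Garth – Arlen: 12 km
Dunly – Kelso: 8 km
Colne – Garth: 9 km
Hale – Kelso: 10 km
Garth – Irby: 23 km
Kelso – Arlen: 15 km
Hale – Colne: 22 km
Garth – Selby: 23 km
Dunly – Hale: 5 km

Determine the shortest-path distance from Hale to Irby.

24 km

Shortest distances from Hale:
Hale: 0
Dunly: 5  (via Hale)
Arlen: 9  (via Hale)
Kelso: 10  (via Hale)
Garth: 21  (via Arlen)
Colne: 22  (via Hale)
Irby: 24  (via Dunly)
Shortest route: Hale → Dunly → Irby = 24 km.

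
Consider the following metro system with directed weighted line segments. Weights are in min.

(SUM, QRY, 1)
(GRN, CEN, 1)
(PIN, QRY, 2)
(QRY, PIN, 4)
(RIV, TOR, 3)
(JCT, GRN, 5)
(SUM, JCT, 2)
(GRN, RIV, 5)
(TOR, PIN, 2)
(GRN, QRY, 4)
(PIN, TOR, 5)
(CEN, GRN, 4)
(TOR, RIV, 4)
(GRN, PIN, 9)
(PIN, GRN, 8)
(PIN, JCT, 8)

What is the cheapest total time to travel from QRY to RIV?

Enumerating some paths:
QRY - PIN - GRN - RIV: 4+8+5 = 17
QRY - PIN - TOR - RIV: 4+5+4 = 13
Cheapest is QRY - PIN - TOR - RIV at 13 min.

13 min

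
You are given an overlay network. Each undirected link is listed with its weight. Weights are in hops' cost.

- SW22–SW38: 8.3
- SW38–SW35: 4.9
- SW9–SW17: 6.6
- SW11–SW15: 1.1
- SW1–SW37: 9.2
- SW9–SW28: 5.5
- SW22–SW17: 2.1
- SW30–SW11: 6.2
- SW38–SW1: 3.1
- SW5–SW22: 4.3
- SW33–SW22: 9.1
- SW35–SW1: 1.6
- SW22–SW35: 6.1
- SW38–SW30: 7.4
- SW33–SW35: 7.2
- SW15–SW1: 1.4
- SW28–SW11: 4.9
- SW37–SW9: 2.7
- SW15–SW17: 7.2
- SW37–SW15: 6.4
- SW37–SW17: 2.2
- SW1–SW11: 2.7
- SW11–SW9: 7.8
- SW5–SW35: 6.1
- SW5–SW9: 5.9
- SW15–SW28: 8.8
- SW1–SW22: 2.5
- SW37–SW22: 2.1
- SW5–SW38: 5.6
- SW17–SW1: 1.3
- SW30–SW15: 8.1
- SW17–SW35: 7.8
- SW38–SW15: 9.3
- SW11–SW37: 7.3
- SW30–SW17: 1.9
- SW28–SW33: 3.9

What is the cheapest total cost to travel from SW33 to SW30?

12 hops' cost

Running Dijkstra from SW33:
SW33: 0
SW28: 3.9  (via SW33)
SW35: 7.2  (via SW33)
SW11: 8.8  (via SW28)
SW1: 8.8  (via SW35)
SW22: 9.1  (via SW33)
SW9: 9.4  (via SW28)
SW15: 9.9  (via SW11)
SW17: 10.1  (via SW1)
SW37: 11.2  (via SW22)
SW38: 11.9  (via SW1)
SW30: 12  (via SW17)
Shortest route: SW33–SW35–SW1–SW17–SW30 = 12 hops' cost.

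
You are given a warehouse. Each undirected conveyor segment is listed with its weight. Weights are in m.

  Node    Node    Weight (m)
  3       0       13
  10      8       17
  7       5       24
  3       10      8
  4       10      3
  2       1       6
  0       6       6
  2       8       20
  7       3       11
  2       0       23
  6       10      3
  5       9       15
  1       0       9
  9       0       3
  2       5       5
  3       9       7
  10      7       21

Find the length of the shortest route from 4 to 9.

15 m

Shortest distances from 4:
4: 0
10: 3  (via 4)
6: 6  (via 10)
3: 11  (via 10)
0: 12  (via 6)
9: 15  (via 0)
Shortest route: 4–10–6–0–9 = 15 m.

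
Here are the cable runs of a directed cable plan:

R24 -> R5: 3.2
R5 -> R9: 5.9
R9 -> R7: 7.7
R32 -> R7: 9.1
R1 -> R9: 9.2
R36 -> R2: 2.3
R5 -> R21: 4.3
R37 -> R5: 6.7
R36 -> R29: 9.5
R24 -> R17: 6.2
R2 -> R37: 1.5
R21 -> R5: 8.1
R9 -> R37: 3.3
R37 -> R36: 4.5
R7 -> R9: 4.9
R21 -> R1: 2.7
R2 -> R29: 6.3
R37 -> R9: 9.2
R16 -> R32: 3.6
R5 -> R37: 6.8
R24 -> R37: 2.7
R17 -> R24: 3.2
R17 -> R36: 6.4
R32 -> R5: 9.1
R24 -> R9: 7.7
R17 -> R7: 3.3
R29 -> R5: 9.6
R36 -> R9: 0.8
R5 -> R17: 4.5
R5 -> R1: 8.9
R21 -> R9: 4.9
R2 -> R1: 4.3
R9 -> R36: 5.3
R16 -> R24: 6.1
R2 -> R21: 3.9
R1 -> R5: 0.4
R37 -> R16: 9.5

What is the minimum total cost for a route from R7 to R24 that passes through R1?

24.9

Shortest R7→R1: R7–R9–R36–R2–R1 = 16.8
Best R1 to R24: R1–R5–R17–R24 costing 8.1
Total via R1: 16.8 + 8.1 = 24.9.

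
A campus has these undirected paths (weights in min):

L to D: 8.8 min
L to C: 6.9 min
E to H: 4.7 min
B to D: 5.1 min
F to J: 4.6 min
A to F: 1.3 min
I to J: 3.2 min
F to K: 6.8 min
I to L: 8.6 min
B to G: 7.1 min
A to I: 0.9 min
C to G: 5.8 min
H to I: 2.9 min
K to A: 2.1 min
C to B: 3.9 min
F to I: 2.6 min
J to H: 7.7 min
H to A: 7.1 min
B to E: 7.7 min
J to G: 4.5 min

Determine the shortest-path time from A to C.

Shortest distances from A:
A: 0
I: 0.9  (via A)
F: 1.3  (via A)
K: 2.1  (via A)
H: 3.8  (via I)
J: 4.1  (via I)
E: 8.5  (via H)
G: 8.6  (via J)
L: 9.5  (via I)
C: 14.4  (via G)
Shortest route: A → I → J → G → C = 14.4 min.

14.4 min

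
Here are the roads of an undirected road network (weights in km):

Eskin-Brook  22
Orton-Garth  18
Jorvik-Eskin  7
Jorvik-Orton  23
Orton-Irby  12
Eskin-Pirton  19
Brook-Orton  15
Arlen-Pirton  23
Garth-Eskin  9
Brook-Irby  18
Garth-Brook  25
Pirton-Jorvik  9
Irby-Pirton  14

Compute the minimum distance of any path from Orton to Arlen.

49 km

Candidate routes:
Orton - Jorvik - Pirton - Arlen: 23+9+23 = 55
Orton - Garth - Eskin - Jorvik - Pirton - Arlen: 18+9+7+9+23 = 66
Orton - Irby - Pirton - Arlen: 12+14+23 = 49
The minimum is 49 km via Orton - Irby - Pirton - Arlen.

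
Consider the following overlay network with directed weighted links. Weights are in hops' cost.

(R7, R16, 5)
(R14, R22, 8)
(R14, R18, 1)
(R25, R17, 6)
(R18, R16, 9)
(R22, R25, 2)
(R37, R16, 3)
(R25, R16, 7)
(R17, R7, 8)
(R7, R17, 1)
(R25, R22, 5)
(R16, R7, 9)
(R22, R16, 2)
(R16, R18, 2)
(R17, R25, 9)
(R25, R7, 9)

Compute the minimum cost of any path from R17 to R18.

15 hops' cost

Running Dijkstra from R17:
R17: 0
R7: 8  (via R17)
R25: 9  (via R17)
R16: 13  (via R7)
R22: 14  (via R25)
R18: 15  (via R16)
Shortest route: R17 → R7 → R16 → R18 = 15 hops' cost.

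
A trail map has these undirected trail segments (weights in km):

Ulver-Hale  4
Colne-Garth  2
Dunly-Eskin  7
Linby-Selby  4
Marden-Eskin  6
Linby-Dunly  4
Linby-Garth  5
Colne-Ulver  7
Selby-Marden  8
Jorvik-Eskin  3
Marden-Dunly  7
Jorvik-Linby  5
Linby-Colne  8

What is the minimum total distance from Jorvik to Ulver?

19 km

Shortest distances from Jorvik:
Jorvik: 0
Eskin: 3  (via Jorvik)
Linby: 5  (via Jorvik)
Selby: 9  (via Linby)
Marden: 9  (via Eskin)
Dunly: 9  (via Linby)
Garth: 10  (via Linby)
Colne: 12  (via Garth)
Ulver: 19  (via Colne)
Shortest route: Jorvik → Linby → Garth → Colne → Ulver = 19 km.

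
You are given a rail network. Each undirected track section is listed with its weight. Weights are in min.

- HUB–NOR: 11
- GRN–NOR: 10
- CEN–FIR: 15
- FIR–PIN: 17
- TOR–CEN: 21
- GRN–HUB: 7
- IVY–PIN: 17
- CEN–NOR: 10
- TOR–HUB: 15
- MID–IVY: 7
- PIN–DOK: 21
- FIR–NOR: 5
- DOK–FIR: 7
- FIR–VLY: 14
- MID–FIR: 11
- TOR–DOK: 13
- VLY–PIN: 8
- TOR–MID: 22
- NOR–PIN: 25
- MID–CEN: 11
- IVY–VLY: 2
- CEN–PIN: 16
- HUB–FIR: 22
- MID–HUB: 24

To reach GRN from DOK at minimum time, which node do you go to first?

FIR

Candidate routes:
DOK - FIR - NOR - HUB - GRN: 7+5+11+7 = 30
DOK - FIR - HUB - GRN: 7+22+7 = 36
DOK - FIR - NOR - GRN: 7+5+10 = 22
DOK - TOR - HUB - GRN: 13+15+7 = 35
Cheapest is DOK - FIR - NOR - GRN at 22 min.
So from DOK the first move is to FIR.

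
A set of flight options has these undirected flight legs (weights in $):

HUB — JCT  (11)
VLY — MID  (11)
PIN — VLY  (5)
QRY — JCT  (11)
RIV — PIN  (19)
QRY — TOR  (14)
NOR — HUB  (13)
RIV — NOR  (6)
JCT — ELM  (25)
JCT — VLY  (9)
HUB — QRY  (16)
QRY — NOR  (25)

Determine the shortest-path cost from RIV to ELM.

Compare a few routes:
RIV–NOR–QRY–JCT–ELM: 6+25+11+25 = 67
RIV–NOR–HUB–JCT–ELM: 6+13+11+25 = 55
RIV–PIN–VLY–JCT–ELM: 19+5+9+25 = 58
RIV–NOR–HUB–QRY–JCT–ELM: 6+13+16+11+25 = 71
Cheapest is RIV–NOR–HUB–JCT–ELM at $55.

$55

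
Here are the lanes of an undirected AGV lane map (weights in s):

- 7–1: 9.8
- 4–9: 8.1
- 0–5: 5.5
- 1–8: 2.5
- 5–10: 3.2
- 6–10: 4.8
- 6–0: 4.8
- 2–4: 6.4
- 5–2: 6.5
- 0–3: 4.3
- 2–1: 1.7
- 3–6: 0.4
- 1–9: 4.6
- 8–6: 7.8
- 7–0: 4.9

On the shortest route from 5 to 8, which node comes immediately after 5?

Candidate routes:
5 - 10 - 6 - 8: 3.2+4.8+7.8 = 15.8
5 - 2 - 1 - 8: 6.5+1.7+2.5 = 10.7
Cheapest is 5 - 2 - 1 - 8 at 10.7 s.
So from 5 the first move is to 2.

2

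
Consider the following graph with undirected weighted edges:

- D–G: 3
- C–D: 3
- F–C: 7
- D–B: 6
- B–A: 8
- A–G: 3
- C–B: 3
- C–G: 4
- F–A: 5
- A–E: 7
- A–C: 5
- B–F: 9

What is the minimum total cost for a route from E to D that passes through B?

21

Best E to B: E–A–B costing 15
Shortest B→D: B–D = 6
Total via B: 15 + 6 = 21.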